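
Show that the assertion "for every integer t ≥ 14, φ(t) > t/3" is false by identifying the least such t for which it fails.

t = 18

The first 4 eligible values, up to t = 17, all satisfy the conclusion.
t = 18: φ(18) = 6 and 18/3 = 6, so φ(18) ≤ 18/3.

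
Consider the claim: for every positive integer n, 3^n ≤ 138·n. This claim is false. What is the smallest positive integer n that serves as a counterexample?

A counterexample is any positive integer n such that 3^n > 138·n; we check each in order.
For n = 1, 2, 3, 4, 5, 6 the conclusion holds.
n = 7: 3^n = 2187 and 138·n = 966, so 2187 > 966.
So n = 7 is the smallest counterexample.

n = 7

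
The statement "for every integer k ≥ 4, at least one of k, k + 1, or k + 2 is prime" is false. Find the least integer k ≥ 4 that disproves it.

Check each integer k ≥ 4 in order until k, k + 1, k + 2 are all composite.
For k = 4, 5, 6, 7 the conclusion holds.
k = 8: 8 = 2 × 4; 9 = 3 × 3; 10 = 2 × 5 — all composite.
Hence k = 8 is a counterexample.

k = 8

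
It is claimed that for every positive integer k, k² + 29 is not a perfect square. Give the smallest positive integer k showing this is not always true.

k = 14

For k = 1, 2, 3, 4, …, 11, 12, 13 the conclusion holds.
k = 14: 14² + 29 = 225 = 15², a perfect square.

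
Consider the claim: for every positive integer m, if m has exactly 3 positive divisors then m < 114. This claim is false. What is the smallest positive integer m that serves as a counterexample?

Check each positive integer m in order until m has exactly 3 positive divisors but the claim fails.
m = 4: τ(4) = 3; 4 < 114.
m = 9: τ(9) = 3; 9 < 114.
m = 25: τ(25) = 3; 25 < 114.
m = 49: τ(49) = 3; 49 < 114.
m = 121: τ(121) = 3; 121 ≥ 114.
So m = 121 is the smallest counterexample.

m = 121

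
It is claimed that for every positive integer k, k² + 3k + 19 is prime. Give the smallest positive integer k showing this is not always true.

k = 15

Check each positive integer k in order until k² + 3k + 19 is not prime.
For k = 1, 2, 3, 4, …, 12, 13, 14 the conclusion holds.
k = 15: k² + 3k + 19 = 289 = 17 × 17, composite.
Hence k = 15 is a counterexample.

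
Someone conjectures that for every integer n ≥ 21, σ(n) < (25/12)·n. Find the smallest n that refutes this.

n = 24

For n = 21, 22, 23 the conclusion holds.
n = 24: σ(24) = 60; 60 ≥ 50.
So n = 24 is the smallest counterexample.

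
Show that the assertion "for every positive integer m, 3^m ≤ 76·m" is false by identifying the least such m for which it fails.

m = 6

A counterexample is any positive integer m such that 3^m > 76·m; we check each in order.
For m = 1, 2, 3, 4, 5 the conclusion holds.
m = 6: 3^m = 729 and 76·m = 456, so 729 > 456.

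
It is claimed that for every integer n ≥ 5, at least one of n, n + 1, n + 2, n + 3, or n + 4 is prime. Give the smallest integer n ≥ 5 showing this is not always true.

n = 24

Check each integer n ≥ 5 in order until n, n + 1, n + 2, n + 3, n + 4 are all composite.
The first 19 eligible values, up to n = 23, all satisfy the conclusion.
n = 24: 24 = 2 × 12; 25 = 5 × 5; 26 = 2 × 13; 27 = 3 × 9; 28 = 2 × 14 — all composite.
Hence n = 24 is a counterexample.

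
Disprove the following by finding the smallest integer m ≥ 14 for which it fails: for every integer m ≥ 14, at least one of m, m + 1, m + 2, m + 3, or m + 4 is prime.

m = 24

Check each integer m ≥ 14 in order until m, m + 1, m + 2, m + 3, m + 4 are all composite.
For m = 14, 15, 16, 17, 18, 19, 20, 21, 22, 23 the conclusion holds.
m = 24: 24 = 2 × 12; 25 = 5 × 5; 26 = 2 × 13; 27 = 3 × 9; 28 = 2 × 14 — all composite.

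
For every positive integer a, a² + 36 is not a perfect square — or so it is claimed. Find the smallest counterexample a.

Check each positive integer a in order until a² + 36 is a perfect square.
For a = 1, 2, 3, 4, 5, 6, 7 the conclusion holds.
a = 8: 8² + 36 = 100 = 10², a perfect square.
So a = 8 is the smallest counterexample.

a = 8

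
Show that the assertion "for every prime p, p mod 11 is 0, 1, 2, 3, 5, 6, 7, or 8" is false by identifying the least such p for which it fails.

Check each prime p in order until the claim fails.
For p = 2, 3, 5, 7, 11, 13, 17, 19, 23, 29 the conclusion holds.
p = 31: 31 mod 11 = 9 — not in {0, 1, 2, 3, 5, 6, 7, 8}.
Hence p = 31 is a counterexample.

p = 31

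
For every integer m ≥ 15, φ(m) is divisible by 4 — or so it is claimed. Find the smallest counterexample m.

m = 18

We need the least integer m ≥ 15 for which φ(m) is not divisible by 4.
For m = 15, 16, 17 the conclusion holds.
m = 18: φ(18) = 6; 6 mod 4 = 2.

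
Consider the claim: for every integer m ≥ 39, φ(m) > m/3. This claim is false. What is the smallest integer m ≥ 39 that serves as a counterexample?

m = 42

A counterexample is any integer m ≥ 39 such that the claim fails; we check each in order.
For m = 39, 40, 41 the conclusion holds.
m = 42: φ(42) = 12 and 42/3 = 14, so φ(42) ≤ 42/3.
Hence m = 42 is a counterexample.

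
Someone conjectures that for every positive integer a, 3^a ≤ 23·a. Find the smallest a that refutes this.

A counterexample is any positive integer a such that 3^a > 23·a; we check each in order.
The first 4 eligible values, up to a = 4, all satisfy the conclusion.
a = 5: 3^a = 243 and 23·a = 115, so 243 > 115.
Thus a = 5 disproves the claim, and no smaller a works.

a = 5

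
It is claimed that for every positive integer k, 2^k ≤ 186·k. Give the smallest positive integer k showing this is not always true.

We need the least positive integer k for which 2^k > 186·k.
For k = 1, 2, 3, 4, 5, 6, 7, 8, 9, 10 the conclusion holds.
k = 11: 2^k = 2048 and 186·k = 2046, so 2048 > 2046.
So k = 11 is the smallest counterexample.

k = 11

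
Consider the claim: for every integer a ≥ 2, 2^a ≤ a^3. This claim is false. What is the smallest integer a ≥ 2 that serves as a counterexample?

The first 8 eligible values, up to a = 9, all satisfy the conclusion.
a = 10: 2^a = 1024 and a^3 = 1000, so 1024 > 1000.
Thus a = 10 disproves the claim, and no smaller a works.

a = 10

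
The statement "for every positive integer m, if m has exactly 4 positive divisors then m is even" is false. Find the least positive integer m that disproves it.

m = 15

m = 6: divisors of 6: 1, 2, 3, 6; 6 is even.
m = 8: divisors of 8: 1, 2, 4, 8; 8 is even.
m = 10: divisors of 10: 1, 2, 5, 10; 10 is even.
m = 14: divisors of 14: 1, 2, 7, 14; 14 is even.
m = 15: divisors of 15: 1, 3, 5, 15; 15 is odd.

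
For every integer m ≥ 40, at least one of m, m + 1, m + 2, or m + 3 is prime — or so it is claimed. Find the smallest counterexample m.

m = 48

A counterexample is any integer m ≥ 40 such that m, m + 1, m + 2, m + 3 are all composite; we check each in order.
m = 40: 41 is prime.
m = 41: 41 is prime.
m = 42: 43 is prime.
m = 43: 43 is prime.
m = 44: 47 is prime.
m = 45: 47 is prime.
m = 46: 47 is prime.
m = 47: 47 is prime.
m = 48: 48 = 2 × 24; 49 = 7 × 7; 50 = 2 × 25; 51 = 3 × 17 — all composite.
So m = 48 is the smallest counterexample.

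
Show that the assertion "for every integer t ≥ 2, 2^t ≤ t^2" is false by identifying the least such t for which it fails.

We need the least integer t ≥ 2 for which 2^t > t^2.
For t = 2, 3, 4 the conclusion holds.
t = 5: 2^t = 32 and t^2 = 25, so 32 > 25.

t = 5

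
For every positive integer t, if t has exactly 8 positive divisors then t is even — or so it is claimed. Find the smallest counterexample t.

For t = 24, 30, 40, 42, …, 88, 102, 104 the conclusion holds.
t = 105: divisors of 105: 1, 3, 5, 7, 15, 21, 35, 105; 105 is odd.

t = 105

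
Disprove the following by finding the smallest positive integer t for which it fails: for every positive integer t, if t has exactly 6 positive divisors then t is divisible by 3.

For t = 12, 18 the conclusion holds.
t = 20: τ(20) = 6; 20 mod 3 = 2.
So t = 20 is the smallest counterexample.

t = 20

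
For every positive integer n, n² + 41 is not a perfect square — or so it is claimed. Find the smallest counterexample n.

n = 20

We need the least positive integer n for which n² + 41 is a perfect square.
For n = 1, 2, 3, 4, …, 17, 18, 19 the conclusion holds.
n = 20: 20² + 41 = 441 = 21², a perfect square.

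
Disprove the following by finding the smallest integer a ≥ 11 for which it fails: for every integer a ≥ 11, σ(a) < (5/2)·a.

a = 24

We need the least integer a ≥ 11 for which the claim fails.
The first 13 eligible values, up to a = 23, all satisfy the conclusion.
a = 24: σ(24) = 60; 60 ≥ 60.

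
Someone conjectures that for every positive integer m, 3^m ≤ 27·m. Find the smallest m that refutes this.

The first 4 eligible values, up to m = 4, all satisfy the conclusion.
m = 5: 3^m = 243 and 27·m = 135, so 243 > 135.
Hence m = 5 is a counterexample.

m = 5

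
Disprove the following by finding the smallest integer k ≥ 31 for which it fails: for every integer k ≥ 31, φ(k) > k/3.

k = 36

A counterexample is any integer k ≥ 31 such that the claim fails; we check each in order.
For k = 31, 32, 33, 34, 35 the conclusion holds.
k = 36: φ(36) = 12 and 36/3 = 12, so φ(36) ≤ 36/3.
So k = 36 is the smallest counterexample.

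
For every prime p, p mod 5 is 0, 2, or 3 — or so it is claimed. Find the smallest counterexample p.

p = 11

A counterexample is any prime p such that the claim fails; we check each in order.
The first 4 eligible values, up to p = 7, all satisfy the conclusion.
p = 11: 11 mod 5 = 1 — not in {0, 2, 3}.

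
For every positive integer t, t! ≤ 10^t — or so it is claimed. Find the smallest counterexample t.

For t = 1, 2, 3, 4, …, 22, 23, 24 the conclusion holds.
t = 25: t! = 15511210043330985984000000 and 10^t = 10000000000000000000000000, so 15511210043330985984000000 > 10000000000000000000000000.

t = 25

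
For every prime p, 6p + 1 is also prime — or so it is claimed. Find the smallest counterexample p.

p = 19

Check each prime p in order until 6p + 1 is not prime.
For p = 2, 3, 5, 7, 11, 13, 17 the conclusion holds.
p = 19: 6p + 1 = 115 = 5 × 23, not prime.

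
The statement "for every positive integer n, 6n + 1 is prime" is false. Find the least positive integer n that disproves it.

n = 4

n = 1: 6n + 1 = 7, prime.
n = 2: 6n + 1 = 13, prime.
n = 3: 6n + 1 = 19, prime.
n = 4: 6n + 1 = 25 = 5 × 5, composite.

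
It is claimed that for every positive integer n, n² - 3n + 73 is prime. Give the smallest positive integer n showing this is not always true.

n = 4

A counterexample is any positive integer n such that n² - 3n + 73 is not prime; we check each in order.
For n = 1, 2, 3 the conclusion holds.
n = 4: n² - 3n + 73 = 77 = 7 × 11, composite.
Hence n = 4 is a counterexample.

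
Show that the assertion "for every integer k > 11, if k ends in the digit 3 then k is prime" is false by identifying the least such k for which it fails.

A counterexample is any integer k > 11 such that k ends in the digit 3 but k is not prime; we check each in order.
For k = 13, 23 the conclusion holds.
k = 33: 33 ends in 3; 33 = 3 × 11, composite.
Hence k = 33 is a counterexample.

k = 33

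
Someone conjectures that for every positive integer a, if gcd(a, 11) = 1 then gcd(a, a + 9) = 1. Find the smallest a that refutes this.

We need the least positive integer a for which gcd(a, 11) = 1 but gcd(a, a + 9) > 1.
a = 1: gcd(1, 10) = 1.
a = 2: gcd(2, 11) = 1.
a = 3: gcd(3, 12) = 3.

a = 3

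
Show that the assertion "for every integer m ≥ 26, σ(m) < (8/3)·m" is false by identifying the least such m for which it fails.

m = 60

Check each integer m ≥ 26 in order until the claim fails.
For m = 26, 27, 28, 29, …, 57, 58, 59 the conclusion holds.
m = 60: σ(60) = 168; 168 ≥ 160.
So m = 60 is the smallest counterexample.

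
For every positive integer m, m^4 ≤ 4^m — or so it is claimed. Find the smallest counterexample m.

We need the least positive integer m for which m^4 > 4^m.
For m = 1, 2 the conclusion holds.
m = 3: m^4 = 81 and 4^m = 64, so 81 > 64.
Hence m = 3 is a counterexample.

m = 3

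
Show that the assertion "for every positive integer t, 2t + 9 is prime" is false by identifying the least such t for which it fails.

We need the least positive integer t for which 2t + 9 is not prime.
t = 1: 2t + 9 = 11, prime.
t = 2: 2t + 9 = 13, prime.
t = 3: 2t + 9 = 15 = 3 × 5, composite.

t = 3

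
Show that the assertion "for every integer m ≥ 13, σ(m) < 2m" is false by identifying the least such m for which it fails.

The first 5 eligible values, up to m = 17, all satisfy the conclusion.
m = 18: σ(18) = 39; 39 ≥ 36.

m = 18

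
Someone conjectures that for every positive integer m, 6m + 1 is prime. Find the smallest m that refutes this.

Check each positive integer m in order until 6m + 1 is not prime.
m = 1: 6m + 1 = 7, prime.
m = 2: 6m + 1 = 13, prime.
m = 3: 6m + 1 = 19, prime.
m = 4: 6m + 1 = 25 = 5 × 5, composite.

m = 4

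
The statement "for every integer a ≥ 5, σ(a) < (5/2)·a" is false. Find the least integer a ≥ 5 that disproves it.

a = 24

Check each integer a ≥ 5 in order until the claim fails.
For a = 5, 6, 7, 8, …, 21, 22, 23 the conclusion holds.
a = 24: σ(24) = 60; 60 ≥ 60.
Thus a = 24 disproves the claim, and no smaller a works.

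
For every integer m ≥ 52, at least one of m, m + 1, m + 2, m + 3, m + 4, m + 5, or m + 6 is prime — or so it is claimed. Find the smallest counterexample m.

For m = 52, 53, 54, 55, …, 87, 88, 89 the conclusion holds.
m = 90: 90 = 2 × 45; 91 = 7 × 13; 92 = 2 × 46; 93 = 3 × 31; 94 = 2 × 47; 95 = 5 × 19; 96 = 2 × 48 — all composite.

m = 90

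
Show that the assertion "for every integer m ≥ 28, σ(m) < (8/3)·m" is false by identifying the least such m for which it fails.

A counterexample is any integer m ≥ 28 such that the claim fails; we check each in order.
For m = 28, 29, 30, 31, …, 57, 58, 59 the conclusion holds.
m = 60: σ(60) = 168; 168 ≥ 160.

m = 60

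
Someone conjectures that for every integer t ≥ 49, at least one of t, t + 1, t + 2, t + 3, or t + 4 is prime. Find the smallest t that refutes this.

t = 54

For t = 49, 50, 51, 52, 53 the conclusion holds.
t = 54: 54 = 2 × 27; 55 = 5 × 11; 56 = 2 × 28; 57 = 3 × 19; 58 = 2 × 29 — all composite.
So t = 54 is the smallest counterexample.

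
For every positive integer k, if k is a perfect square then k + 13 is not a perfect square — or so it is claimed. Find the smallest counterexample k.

A counterexample is any positive integer k such that k is a perfect square but k + 13 is a perfect square; we check each in order.
k = 1: 1 + 13 = 14, not a perfect square.
k = 4: 4 + 13 = 17, not a perfect square.
k = 9: 9 + 13 = 22, not a perfect square.
k = 16: 16 + 13 = 29, not a perfect square.
k = 25: 25 + 13 = 38, not a perfect square.
k = 36: 36 = 6² and 36 + 13 = 49 = 7².
Thus k = 36 disproves the claim, and no smaller k works.

k = 36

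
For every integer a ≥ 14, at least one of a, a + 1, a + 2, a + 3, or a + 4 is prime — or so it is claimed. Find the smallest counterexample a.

a = 24

For a = 14, 15, 16, 17, 18, 19, 20, 21, 22, 23 the conclusion holds.
a = 24: 24 = 2 × 12; 25 = 5 × 5; 26 = 2 × 13; 27 = 3 × 9; 28 = 2 × 14 — all composite.
Hence a = 24 is a counterexample.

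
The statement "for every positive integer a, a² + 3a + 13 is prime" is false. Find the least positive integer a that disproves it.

a = 9

Check each positive integer a in order until a² + 3a + 13 is not prime.
a = 1: a² + 3a + 13 = 17, prime.
a = 2: a² + 3a + 13 = 23, prime.
a = 3: a² + 3a + 13 = 31, prime.
a = 4: a² + 3a + 13 = 41, prime.
a = 5: a² + 3a + 13 = 53, prime.
a = 6: a² + 3a + 13 = 67, prime.
a = 7: a² + 3a + 13 = 83, prime.
a = 8: a² + 3a + 13 = 101, prime.
a = 9: a² + 3a + 13 = 121 = 11 × 11, composite.
So a = 9 is the smallest counterexample.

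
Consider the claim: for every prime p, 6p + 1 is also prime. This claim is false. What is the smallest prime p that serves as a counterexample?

We need the least prime p for which 6p + 1 is not prime.
The first 7 eligible values, up to p = 17, all satisfy the conclusion.
p = 19: 6p + 1 = 115 = 5 × 23, not prime.

p = 19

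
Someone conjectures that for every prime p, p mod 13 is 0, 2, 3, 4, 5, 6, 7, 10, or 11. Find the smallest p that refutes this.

For p = 2, 3, 5, 7, …, 37, 41, 43 the conclusion holds.
p = 47: 47 mod 13 = 8 — not in {0, 2, 3, 4, 5, 6, 7, 10, 11}.
Hence p = 47 is a counterexample.

p = 47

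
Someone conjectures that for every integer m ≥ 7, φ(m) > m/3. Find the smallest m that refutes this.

Check each integer m ≥ 7 in order until the claim fails.
The first 5 eligible values, up to m = 11, all satisfy the conclusion.
m = 12: φ(12) = 4 and 12/3 = 4, so φ(12) ≤ 12/3.

m = 12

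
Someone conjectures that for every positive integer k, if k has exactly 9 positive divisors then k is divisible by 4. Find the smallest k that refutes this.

k = 225

A counterexample is any positive integer k such that k has exactly 9 positive divisors but k is not divisible by 4; we check each in order.
For k = 36, 100, 196 the conclusion holds.
k = 225: τ(225) = 9; 225 mod 4 = 1.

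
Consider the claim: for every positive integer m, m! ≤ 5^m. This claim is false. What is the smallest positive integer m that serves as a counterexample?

We need the least positive integer m for which m! > 5^m.
The first 11 eligible values, up to m = 11, all satisfy the conclusion.
m = 12: m! = 479001600 and 5^m = 244140625, so 479001600 > 244140625.

m = 12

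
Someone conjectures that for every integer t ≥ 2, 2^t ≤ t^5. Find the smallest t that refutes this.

We need the least integer t ≥ 2 for which 2^t > t^5.
The first 21 eligible values, up to t = 22, all satisfy the conclusion.
t = 23: 2^t = 8388608 and t^5 = 6436343, so 8388608 > 6436343.
Thus t = 23 disproves the claim, and no smaller t works.

t = 23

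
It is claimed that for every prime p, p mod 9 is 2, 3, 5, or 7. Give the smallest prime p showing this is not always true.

p = 13

We need the least prime p for which the claim fails.
p = 2: 2 mod 9 = 2.
p = 3: 3 mod 9 = 3.
p = 5: 5 mod 9 = 5.
p = 7: 7 mod 9 = 7.
p = 11: 11 mod 9 = 2.
p = 13: 13 mod 9 = 4 — not in {2, 3, 5, 7}.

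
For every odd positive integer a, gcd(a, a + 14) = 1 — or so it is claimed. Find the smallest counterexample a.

a = 7

a = 1: gcd(1, 15) = 1.
a = 3: gcd(3, 17) = 1.
a = 5: gcd(5, 19) = 1.
a = 7: gcd(7, 21) = 7.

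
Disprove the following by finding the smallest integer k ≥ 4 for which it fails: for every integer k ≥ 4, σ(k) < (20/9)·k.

We need the least integer k ≥ 4 for which the claim fails.
The first 8 eligible values, up to k = 11, all satisfy the conclusion.
k = 12: σ(12) = 28; 28 ≥ 80/3.

k = 12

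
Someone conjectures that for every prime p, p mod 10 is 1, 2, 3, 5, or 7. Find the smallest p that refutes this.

Check each prime p in order until the claim fails.
The first 7 eligible values, up to p = 17, all satisfy the conclusion.
p = 19: 19 mod 10 = 9 — not in {1, 2, 3, 5, 7}.

p = 19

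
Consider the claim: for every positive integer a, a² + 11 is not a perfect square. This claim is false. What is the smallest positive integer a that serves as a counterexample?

a = 5

We need the least positive integer a for which a² + 11 is a perfect square.
For a = 1, 2, 3, 4 the conclusion holds.
a = 5: 5² + 11 = 36 = 6², a perfect square.
So a = 5 is the smallest counterexample.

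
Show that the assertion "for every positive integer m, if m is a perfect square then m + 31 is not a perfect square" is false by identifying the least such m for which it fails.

m = 225

A counterexample is any positive integer m such that m is a perfect square but m + 31 is a perfect square; we check each in order.
For m = 1, 4, 9, 16, …, 144, 169, 196 the conclusion holds.
m = 225: 225 = 15² and 225 + 31 = 256 = 16².
So m = 225 is the smallest counterexample.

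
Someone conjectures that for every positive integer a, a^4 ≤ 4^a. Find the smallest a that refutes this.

a = 3

For a = 1, 2 the conclusion holds.
a = 3: a^4 = 81 and 4^a = 64, so 81 > 64.
So a = 3 is the smallest counterexample.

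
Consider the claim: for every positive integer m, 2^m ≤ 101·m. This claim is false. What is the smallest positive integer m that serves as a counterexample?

m = 10

For m = 1, 2, 3, 4, 5, 6, 7, 8, 9 the conclusion holds.
m = 10: 2^m = 1024 and 101·m = 1010, so 1024 > 1010.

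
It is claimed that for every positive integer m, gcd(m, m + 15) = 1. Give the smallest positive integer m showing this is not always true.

m = 3

We need the least positive integer m for which gcd(m, m + 15) > 1.
m = 1: gcd(1, 16) = 1.
m = 2: gcd(2, 17) = 1.
m = 3: gcd(3, 18) = 3.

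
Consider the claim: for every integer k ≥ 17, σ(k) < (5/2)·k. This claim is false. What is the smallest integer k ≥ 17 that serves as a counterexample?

k = 24

A counterexample is any integer k ≥ 17 such that the claim fails; we check each in order.
For k = 17, 18, 19, 20, 21, 22, 23 the conclusion holds.
k = 24: σ(24) = 60; 60 ≥ 60.
Thus k = 24 disproves the claim, and no smaller k works.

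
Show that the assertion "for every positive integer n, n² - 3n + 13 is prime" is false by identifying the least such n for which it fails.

We need the least positive integer n for which n² - 3n + 13 is not prime.
For n = 1, 2, 3, 4, …, 9, 10, 11 the conclusion holds.
n = 12: n² - 3n + 13 = 121 = 11 × 11, composite.

n = 12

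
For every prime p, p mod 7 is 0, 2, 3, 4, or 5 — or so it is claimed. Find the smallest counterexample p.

We need the least prime p for which the claim fails.
For p = 2, 3, 5, 7, 11 the conclusion holds.
p = 13: 13 mod 7 = 6 — not in {0, 2, 3, 4, 5}.

p = 13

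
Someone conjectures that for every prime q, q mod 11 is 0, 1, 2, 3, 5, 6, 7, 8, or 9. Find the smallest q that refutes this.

q = 37

We need the least prime q for which the claim fails.
For q = 2, 3, 5, 7, …, 23, 29, 31 the conclusion holds.
q = 37: 37 mod 11 = 4 — not in {0, 1, 2, 3, 5, 6, 7, 8, 9}.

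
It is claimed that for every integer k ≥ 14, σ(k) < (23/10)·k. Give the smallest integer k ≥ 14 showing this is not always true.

The first 10 eligible values, up to k = 23, all satisfy the conclusion.
k = 24: σ(24) = 60; 60 ≥ 276/5.
Hence k = 24 is a counterexample.

k = 24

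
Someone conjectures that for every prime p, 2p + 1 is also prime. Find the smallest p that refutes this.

p = 7

For p = 2, 3, 5 the conclusion holds.
p = 7: 2p + 1 = 15 = 3 × 5, not prime.
Hence p = 7 is a counterexample.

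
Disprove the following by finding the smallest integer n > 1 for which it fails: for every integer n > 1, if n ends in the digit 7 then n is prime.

n = 7: 7 ends in 7 and is prime.
n = 17: 17 ends in 7 and is prime.
n = 27: 27 ends in 7; 27 = 3 × 9, composite.
Hence n = 27 is a counterexample.

n = 27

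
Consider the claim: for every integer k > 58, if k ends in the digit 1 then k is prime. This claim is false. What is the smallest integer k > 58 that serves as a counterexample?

A counterexample is any integer k > 58 such that k ends in the digit 1 but k is not prime; we check each in order.
For k = 61, 71 the conclusion holds.
k = 81: 81 ends in 1; 81 = 3 × 27, composite.

k = 81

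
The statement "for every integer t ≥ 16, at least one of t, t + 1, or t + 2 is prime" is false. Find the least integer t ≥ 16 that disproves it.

The first 4 eligible values, up to t = 19, all satisfy the conclusion.
t = 20: 20 = 2 × 10; 21 = 3 × 7; 22 = 2 × 11 — all composite.

t = 20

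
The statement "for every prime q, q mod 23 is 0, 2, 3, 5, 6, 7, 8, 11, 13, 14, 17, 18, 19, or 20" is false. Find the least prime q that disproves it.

Check each prime q in order until the claim fails.
The first 14 eligible values, up to q = 43, all satisfy the conclusion.
q = 47: 47 mod 23 = 1 — not in {0, 2, 3, 5, 6, 7, 8, 11, 13, 14, 17, 18, 19, 20}.

q = 47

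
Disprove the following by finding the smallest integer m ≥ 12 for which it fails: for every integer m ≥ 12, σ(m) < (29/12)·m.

For m = 12, 13, 14, 15, …, 21, 22, 23 the conclusion holds.
m = 24: σ(24) = 60; 60 ≥ 58.
Thus m = 24 disproves the claim, and no smaller m works.

m = 24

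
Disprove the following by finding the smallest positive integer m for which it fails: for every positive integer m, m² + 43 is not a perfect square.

m = 21

We need the least positive integer m for which m² + 43 is a perfect square.
For m = 1, 2, 3, 4, …, 18, 19, 20 the conclusion holds.
m = 21: 21² + 43 = 484 = 22², a perfect square.
So m = 21 is the smallest counterexample.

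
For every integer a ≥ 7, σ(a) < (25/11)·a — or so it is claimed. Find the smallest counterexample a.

a = 12

We need the least integer a ≥ 7 for which the claim fails.
The first 5 eligible values, up to a = 11, all satisfy the conclusion.
a = 12: σ(12) = 28; 28 ≥ 300/11.
So a = 12 is the smallest counterexample.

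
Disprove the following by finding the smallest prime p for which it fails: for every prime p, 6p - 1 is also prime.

p = 11

We need the least prime p for which 6p - 1 is not prime.
For p = 2, 3, 5, 7 the conclusion holds.
p = 11: 6p - 1 = 65 = 5 × 13, not prime.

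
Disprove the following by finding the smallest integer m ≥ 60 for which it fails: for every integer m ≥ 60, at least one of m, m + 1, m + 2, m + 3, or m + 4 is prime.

m = 62

We need the least integer m ≥ 60 for which m, m + 1, m + 2, m + 3, m + 4 are all composite.
For m = 60, 61 the conclusion holds.
m = 62: 62 = 2 × 31; 63 = 3 × 21; 64 = 2 × 32; 65 = 5 × 13; 66 = 2 × 33 — all composite.
Thus m = 62 disproves the claim, and no smaller m works.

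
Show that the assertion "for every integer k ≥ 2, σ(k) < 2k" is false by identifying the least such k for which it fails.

k = 6

Check each integer k ≥ 2 in order until the claim fails.
k = 2: σ(2) = 3; 3 < 4.
k = 3: σ(3) = 4; 4 < 6.
k = 4: σ(4) = 7; 7 < 8.
k = 5: σ(5) = 6; 6 < 10.
k = 6: σ(6) = 12; 12 ≥ 12.
Hence k = 6 is a counterexample.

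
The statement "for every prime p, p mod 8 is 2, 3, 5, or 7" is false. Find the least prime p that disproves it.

p = 17

We need the least prime p for which the claim fails.
The first 6 eligible values, up to p = 13, all satisfy the conclusion.
p = 17: 17 mod 8 = 1 — not in {2, 3, 5, 7}.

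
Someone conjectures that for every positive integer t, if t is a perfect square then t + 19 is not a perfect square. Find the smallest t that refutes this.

t = 81

A counterexample is any positive integer t such that t is a perfect square but t + 19 is a perfect square; we check each in order.
For t = 1, 4, 9, 16, 25, 36, 49, 64 the conclusion holds.
t = 81: 81 = 9² and 81 + 19 = 100 = 10².
Thus t = 81 disproves the claim, and no smaller t works.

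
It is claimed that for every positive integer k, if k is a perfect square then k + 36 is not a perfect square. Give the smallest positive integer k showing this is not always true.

A counterexample is any positive integer k such that k is a perfect square but k + 36 is a perfect square; we check each in order.
k = 1: 1 + 36 = 37, not a perfect square.
k = 4: 4 + 36 = 40, not a perfect square.
k = 9: 9 + 36 = 45, not a perfect square.
k = 16: 16 + 36 = 52, not a perfect square.
k = 25: 25 + 36 = 61, not a perfect square.
k = 36: 36 + 36 = 72, not a perfect square.
k = 49: 49 + 36 = 85, not a perfect square.
k = 64: 64 = 8² and 64 + 36 = 100 = 10².

k = 64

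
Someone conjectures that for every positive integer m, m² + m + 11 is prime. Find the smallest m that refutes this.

m = 10

A counterexample is any positive integer m such that m² + m + 11 is not prime; we check each in order.
For m = 1, 2, 3, 4, 5, 6, 7, 8, 9 the conclusion holds.
m = 10: m² + m + 11 = 121 = 11 × 11, composite.
Hence m = 10 is a counterexample.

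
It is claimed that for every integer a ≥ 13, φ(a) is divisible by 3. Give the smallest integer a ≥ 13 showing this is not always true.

We need the least integer a ≥ 13 for which φ(a) is not divisible by 3.
a = 13: φ(13) = 12; 12 mod 3 = 0.
a = 14: φ(14) = 6; 6 mod 3 = 0.
a = 15: φ(15) = 8; 8 mod 3 = 2.

a = 15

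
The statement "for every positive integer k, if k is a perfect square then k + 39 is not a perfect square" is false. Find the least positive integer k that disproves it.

k = 25

Check each positive integer k in order until k is a perfect square but k + 39 is a perfect square.
k = 1: 1 + 39 = 40, not a perfect square.
k = 4: 4 + 39 = 43, not a perfect square.
k = 9: 9 + 39 = 48, not a perfect square.
k = 16: 16 + 39 = 55, not a perfect square.
k = 25: 25 = 5² and 25 + 39 = 64 = 8².
So k = 25 is the smallest counterexample.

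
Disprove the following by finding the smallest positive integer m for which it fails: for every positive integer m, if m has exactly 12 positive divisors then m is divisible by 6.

We need the least positive integer m for which m has exactly 12 positive divisors but m is not divisible by 6.
The first 8 eligible values, up to m = 132, all satisfy the conclusion.
m = 140: τ(140) = 12; 140 mod 6 = 2.
Thus m = 140 disproves the claim, and no smaller m works.

m = 140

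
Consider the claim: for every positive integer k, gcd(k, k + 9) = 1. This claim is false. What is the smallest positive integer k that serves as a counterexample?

k = 3

k = 1: gcd(1, 10) = 1.
k = 2: gcd(2, 11) = 1.
k = 3: gcd(3, 12) = 3.
Thus k = 3 disproves the claim, and no smaller k works.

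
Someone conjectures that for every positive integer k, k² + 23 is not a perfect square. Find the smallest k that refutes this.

k = 11

We need the least positive integer k for which k² + 23 is a perfect square.
For k = 1, 2, 3, 4, 5, 6, 7, 8, 9, 10 the conclusion holds.
k = 11: 11² + 23 = 144 = 12², a perfect square.
Hence k = 11 is a counterexample.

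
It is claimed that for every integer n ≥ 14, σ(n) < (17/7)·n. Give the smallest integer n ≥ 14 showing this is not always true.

n = 24

Check each integer n ≥ 14 in order until the claim fails.
The first 10 eligible values, up to n = 23, all satisfy the conclusion.
n = 24: σ(24) = 60; 60 ≥ 408/7.
So n = 24 is the smallest counterexample.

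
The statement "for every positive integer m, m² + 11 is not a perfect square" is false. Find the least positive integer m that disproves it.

m = 5

The first 4 eligible values, up to m = 4, all satisfy the conclusion.
m = 5: 5² + 11 = 36 = 6², a perfect square.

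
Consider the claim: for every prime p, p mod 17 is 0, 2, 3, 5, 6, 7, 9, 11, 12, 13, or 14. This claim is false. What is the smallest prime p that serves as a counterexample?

We need the least prime p for which the claim fails.
For p = 2, 3, 5, 7, …, 43, 47, 53 the conclusion holds.
p = 59: 59 mod 17 = 8 — not in {0, 2, 3, 5, 6, 7, 9, 11, 12, 13, 14}.

p = 59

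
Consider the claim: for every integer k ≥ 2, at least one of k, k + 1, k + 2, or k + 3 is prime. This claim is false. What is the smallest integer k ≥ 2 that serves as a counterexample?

For k = 2, 3, 4, 5, …, 21, 22, 23 the conclusion holds.
k = 24: 24 = 2 × 12; 25 = 5 × 5; 26 = 2 × 13; 27 = 3 × 9 — all composite.

k = 24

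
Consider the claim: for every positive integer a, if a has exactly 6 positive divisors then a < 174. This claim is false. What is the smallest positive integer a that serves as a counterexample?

a = 175

We need the least positive integer a for which a has exactly 6 positive divisors but the claim fails.
For a = 12, 18, 20, 28, …, 164, 171, 172 the conclusion holds.
a = 175: τ(175) = 6; 175 ≥ 174.
Thus a = 175 disproves the claim, and no smaller a works.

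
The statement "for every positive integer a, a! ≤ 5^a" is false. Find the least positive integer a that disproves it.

a = 12

For a = 1, 2, 3, 4, …, 9, 10, 11 the conclusion holds.
a = 12: a! = 479001600 and 5^a = 244140625, so 479001600 > 244140625.
Thus a = 12 disproves the claim, and no smaller a works.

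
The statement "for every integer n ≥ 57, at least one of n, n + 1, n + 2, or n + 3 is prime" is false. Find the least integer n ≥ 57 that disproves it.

n = 62

We need the least integer n ≥ 57 for which n, n + 1, n + 2, n + 3 are all composite.
n = 57: 59 is prime.
n = 58: 59 is prime.
n = 59: 59 is prime.
n = 60: 61 is prime.
n = 61: 61 is prime.
n = 62: 62 = 2 × 31; 63 = 3 × 21; 64 = 2 × 32; 65 = 5 × 13 — all composite.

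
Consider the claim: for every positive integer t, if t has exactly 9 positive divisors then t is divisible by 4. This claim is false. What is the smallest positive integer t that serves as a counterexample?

Check each positive integer t in order until t has exactly 9 positive divisors but t is not divisible by 4.
For t = 36, 100, 196 the conclusion holds.
t = 225: τ(225) = 9; 225 mod 4 = 1.

t = 225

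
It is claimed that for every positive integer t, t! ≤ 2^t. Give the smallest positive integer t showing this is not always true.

A counterexample is any positive integer t such that t! > 2^t; we check each in order.
For t = 1, 2, 3 the conclusion holds.
t = 4: t! = 24 and 2^t = 16, so 24 > 16.
Hence t = 4 is a counterexample.

t = 4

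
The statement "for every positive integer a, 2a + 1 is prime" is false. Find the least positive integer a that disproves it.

For a = 1, 2, 3 the conclusion holds.
a = 4: 2a + 1 = 9 = 3 × 3, composite.
So a = 4 is the smallest counterexample.

a = 4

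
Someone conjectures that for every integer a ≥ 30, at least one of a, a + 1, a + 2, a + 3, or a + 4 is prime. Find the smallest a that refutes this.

For a = 30, 31 the conclusion holds.
a = 32: 32 = 2 × 16; 33 = 3 × 11; 34 = 2 × 17; 35 = 5 × 7; 36 = 2 × 18 — all composite.
Thus a = 32 disproves the claim, and no smaller a works.

a = 32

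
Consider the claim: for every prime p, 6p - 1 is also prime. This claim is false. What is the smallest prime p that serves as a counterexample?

p = 11

The first 4 eligible values, up to p = 7, all satisfy the conclusion.
p = 11: 6p - 1 = 65 = 5 × 13, not prime.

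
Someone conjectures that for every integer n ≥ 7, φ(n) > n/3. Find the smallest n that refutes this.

n = 7: φ(7) = 6 and 7/3 = 7/3, so φ(7) > 7/3.
n = 8: φ(8) = 4 and 8/3 = 8/3, so φ(8) > 8/3.
n = 9: φ(9) = 6 and 9/3 = 3, so φ(9) > 9/3.
n = 10: φ(10) = 4 and 10/3 = 10/3, so φ(10) > 10/3.
n = 11: φ(11) = 10 and 11/3 = 11/3, so φ(11) > 11/3.
n = 12: φ(12) = 4 and 12/3 = 4, so φ(12) ≤ 12/3.
So n = 12 is the smallest counterexample.

n = 12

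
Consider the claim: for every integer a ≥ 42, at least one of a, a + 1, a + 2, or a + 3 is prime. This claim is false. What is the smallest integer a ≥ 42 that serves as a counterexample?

a = 48

We need the least integer a ≥ 42 for which a, a + 1, a + 2, a + 3 are all composite.
The first 6 eligible values, up to a = 47, all satisfy the conclusion.
a = 48: 48 = 2 × 24; 49 = 7 × 7; 50 = 2 × 25; 51 = 3 × 17 — all composite.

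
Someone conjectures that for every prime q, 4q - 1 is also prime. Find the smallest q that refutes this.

Check each prime q in order until 4q - 1 is not prime.
q = 2: 4q - 1 = 7, prime.
q = 3: 4q - 1 = 11, prime.
q = 5: 4q - 1 = 19, prime.
q = 7: 4q - 1 = 27 = 3 × 9, not prime.

q = 7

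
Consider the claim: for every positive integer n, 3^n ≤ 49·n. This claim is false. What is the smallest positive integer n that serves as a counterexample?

A counterexample is any positive integer n such that 3^n > 49·n; we check each in order.
For n = 1, 2, 3, 4, 5 the conclusion holds.
n = 6: 3^n = 729 and 49·n = 294, so 729 > 294.
So n = 6 is the smallest counterexample.

n = 6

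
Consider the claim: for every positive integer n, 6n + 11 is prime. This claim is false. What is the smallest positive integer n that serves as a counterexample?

n = 4

We need the least positive integer n for which 6n + 11 is not prime.
n = 1: 6n + 11 = 17, prime.
n = 2: 6n + 11 = 23, prime.
n = 3: 6n + 11 = 29, prime.
n = 4: 6n + 11 = 35 = 5 × 7, composite.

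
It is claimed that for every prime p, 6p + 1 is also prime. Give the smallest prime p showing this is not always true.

p = 19

The first 7 eligible values, up to p = 17, all satisfy the conclusion.
p = 19: 6p + 1 = 115 = 5 × 23, not prime.
So p = 19 is the smallest counterexample.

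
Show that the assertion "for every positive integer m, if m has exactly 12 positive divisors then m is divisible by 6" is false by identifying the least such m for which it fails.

Check each positive integer m in order until m has exactly 12 positive divisors but m is not divisible by 6.
m = 60: τ(60) = 12; 60 mod 6 = 0.
m = 72: τ(72) = 12; 72 mod 6 = 0.
m = 84: τ(84) = 12; 84 mod 6 = 0.
m = 90: τ(90) = 12; 90 mod 6 = 0.
m = 96: τ(96) = 12; 96 mod 6 = 0.
m = 108: τ(108) = 12; 108 mod 6 = 0.
m = 126: τ(126) = 12; 126 mod 6 = 0.
m = 132: τ(132) = 12; 132 mod 6 = 0.
m = 140: τ(140) = 12; 140 mod 6 = 2.

m = 140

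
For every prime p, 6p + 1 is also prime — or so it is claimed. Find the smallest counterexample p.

p = 19

A counterexample is any prime p such that 6p + 1 is not prime; we check each in order.
p = 2: 6p + 1 = 13, prime.
p = 3: 6p + 1 = 19, prime.
p = 5: 6p + 1 = 31, prime.
p = 7: 6p + 1 = 43, prime.
p = 11: 6p + 1 = 67, prime.
p = 13: 6p + 1 = 79, prime.
p = 17: 6p + 1 = 103, prime.
p = 19: 6p + 1 = 115 = 5 × 23, not prime.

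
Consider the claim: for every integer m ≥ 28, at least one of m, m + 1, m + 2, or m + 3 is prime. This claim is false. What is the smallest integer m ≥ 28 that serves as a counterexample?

For m = 28, 29, 30, 31 the conclusion holds.
m = 32: 32 = 2 × 16; 33 = 3 × 11; 34 = 2 × 17; 35 = 5 × 7 — all composite.

m = 32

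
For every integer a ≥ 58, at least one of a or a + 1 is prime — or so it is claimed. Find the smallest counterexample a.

a = 62

For a = 58, 59, 60, 61 the conclusion holds.
a = 62: 62 = 2 × 31; 63 = 3 × 21 — both composite.
Thus a = 62 disproves the claim, and no smaller a works.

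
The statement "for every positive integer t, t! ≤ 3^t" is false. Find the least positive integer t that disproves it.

t = 7

A counterexample is any positive integer t such that t! > 3^t; we check each in order.
t = 1: t! = 1 and 3^t = 3, so 1 ≤ 3.
t = 2: t! = 2 and 3^t = 9, so 2 ≤ 9.
t = 3: t! = 6 and 3^t = 27, so 6 ≤ 27.
t = 4: t! = 24 and 3^t = 81, so 24 ≤ 81.
t = 5: t! = 120 and 3^t = 243, so 120 ≤ 243.
t = 6: t! = 720 and 3^t = 729, so 720 ≤ 729.
t = 7: t! = 5040 and 3^t = 2187, so 5040 > 2187.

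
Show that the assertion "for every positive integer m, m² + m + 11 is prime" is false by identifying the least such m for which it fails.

m = 10

We need the least positive integer m for which m² + m + 11 is not prime.
For m = 1, 2, 3, 4, 5, 6, 7, 8, 9 the conclusion holds.
m = 10: m² + m + 11 = 121 = 11 × 11, composite.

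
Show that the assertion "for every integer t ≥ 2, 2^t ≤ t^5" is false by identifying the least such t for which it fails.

Check each integer t ≥ 2 in order until 2^t > t^5.
The first 21 eligible values, up to t = 22, all satisfy the conclusion.
t = 23: 2^t = 8388608 and t^5 = 6436343, so 8388608 > 6436343.
Hence t = 23 is a counterexample.

t = 23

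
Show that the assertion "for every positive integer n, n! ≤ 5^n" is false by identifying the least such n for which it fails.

n = 12

We need the least positive integer n for which n! > 5^n.
The first 11 eligible values, up to n = 11, all satisfy the conclusion.
n = 12: n! = 479001600 and 5^n = 244140625, so 479001600 > 244140625.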